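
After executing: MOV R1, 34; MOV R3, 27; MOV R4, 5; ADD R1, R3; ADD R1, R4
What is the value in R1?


Register state trace:
  MOV R1, 34  → R1 = 34
  MOV R3, 27  → R3 = 27
  MOV R4, 5  → R4 = 5
  ADD R1, R3  → R1 = 34 + 27 = 61
  ADD R1, R4  → R1 = 61 + 5 = 66
Final: R1 = 66

66


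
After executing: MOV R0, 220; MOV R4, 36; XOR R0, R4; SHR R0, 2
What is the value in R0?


Register state trace:
  MOV R0, 220  → R0 = 220 (0b11011100)
  MOV R4, 36  → R4 = 36 (0b00100100)
  XOR R0, R4  → R0 = 220 XOR 36 = 248 (0b11111000)
  SHR R0, 2  → R0 = 248 >> 2 = 62
Final: R0 = 62

62


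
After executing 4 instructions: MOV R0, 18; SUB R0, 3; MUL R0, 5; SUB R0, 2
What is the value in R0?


Register state trace:
  MOV R0, 18  → R0 = 18
  SUB R0, 3  → R0 = 18 - 3 = 15
  MUL R0, 5  → R0 = 15 * 5 = 75
  SUB R0, 2  → R0 = 75 - 2 = 73
Final: R0 = 73

73


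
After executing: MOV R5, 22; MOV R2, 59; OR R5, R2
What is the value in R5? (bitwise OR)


Register state trace:
  MOV R5, 22  → R5 = 22 (0b00010110)
  MOV R2, 59  → R2 = 59 (0b00111011)
  OR R5, R2   → R5 = 22 OR 59 = 63 (0b00111111)
Final: R5 = 63

63


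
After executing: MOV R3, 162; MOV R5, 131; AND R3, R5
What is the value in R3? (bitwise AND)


Register state trace:
  MOV R3, 162  → R3 = 162 (0b10100010)
  MOV R5, 131  → R5 = 131 (0b10000011)
  AND R3, R5  → R3 = 162 AND 131 = 130 (0b10000010)
Final: R3 = 130

130


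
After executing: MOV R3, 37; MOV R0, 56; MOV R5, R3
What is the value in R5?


Register state trace:
  MOV R3, 37  → R3 = 37
  MOV R0, 56  → R0 = 56
  MOV R5, R3  → R5 = 37
Final: R5 = 37

37


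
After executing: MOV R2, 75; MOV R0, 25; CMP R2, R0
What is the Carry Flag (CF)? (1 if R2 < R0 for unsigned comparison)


Register state trace:
  MOV R2, 75  → R2 = 75
  MOV R0, 25  → R0 = 25
  CMP R2, R0  → unsigned 75 - 25: no borrow
  75 >= 25, so CF = 0
CF = 0

0


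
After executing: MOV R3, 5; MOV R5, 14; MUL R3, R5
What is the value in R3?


Register state trace:
  MOV R3, 5  → R3 = 5
  MOV R5, 14  → R5 = 14
  MUL R3, R5  → R3 = 5 * 14 = 70
Final: R3 = 70

70


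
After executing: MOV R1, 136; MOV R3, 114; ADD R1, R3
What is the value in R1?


Register state trace:
  MOV R1, 136  → R1 = 136
  MOV R3, 114  → R3 = 114
  ADD R1, R3  → R1 = 136 + 114 = 250
Final: R1 = 250

250


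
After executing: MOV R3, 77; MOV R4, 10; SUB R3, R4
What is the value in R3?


Register state trace:
  MOV R3, 77  → R3 = 77
  MOV R4, 10  → R4 = 10
  SUB R3, R4  → R3 = 77 - 10 = 67
Final: R3 = 67

67


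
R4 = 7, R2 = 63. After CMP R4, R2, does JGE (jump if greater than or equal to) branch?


Trace:
  R4 = 7, R2 = 63
  CMP R4, R2  → compares 7 vs 63
  JGE checks: is 7 greater than or equal to 63?
  7 < 63, so condition is false
Branch taken: No

No


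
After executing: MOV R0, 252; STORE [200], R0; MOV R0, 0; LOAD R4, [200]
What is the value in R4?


Register and memory trace:
  MOV R0, 252  → R0 = 252
  STORE [200], R0  → mem[200] = 252
  MOV R0, 0  → R0 = 0
  LOAD R4, [200]  → R4 = mem[200] = 252
Final: R4 = 252

252


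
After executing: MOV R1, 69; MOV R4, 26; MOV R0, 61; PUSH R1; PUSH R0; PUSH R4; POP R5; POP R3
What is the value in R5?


Stack trace (top is rightmost):
  MOV R1, 69  → R1 = 69
  MOV R4, 26  → R4 = 26
  MOV R0, 61  → R0 = 61
  PUSH R1  → stack: [69]
  PUSH R0  → stack: [69, 61]
  PUSH R4  → stack: [69, 61, 26]
  POP R5  → R5 = 26, stack: [69, 61]
  POP R3  → R3 = 61, stack: [69]
Final: R5 = 26

26


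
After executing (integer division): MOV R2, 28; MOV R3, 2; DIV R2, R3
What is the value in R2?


Register state trace:
  MOV R2, 28  → R2 = 28
  MOV R3, 2  → R3 = 2
  DIV R2, R3  → R2 = 28 // 2 = 14
Final: R2 = 14

14


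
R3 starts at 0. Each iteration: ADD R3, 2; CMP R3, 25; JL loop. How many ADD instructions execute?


Loop trace (R3 starts at 0, target 25, step 2):
  ADD #1: R3 = 0 + 2 = 2  → 2 < 25, loop
  ADD #2: R3 = 2 + 2 = 4  → 4 < 25, loop
  ADD #3: R3 = 4 + 2 = 6  → 6 < 25, loop
  ADD #4: R3 = 6 + 2 = 8  → 8 < 25, loop
  ADD #5: R3 = 8 + 2 = 10  → 10 < 25, loop
  ADD #6: R3 = 10 + 2 = 12  → 12 < 25, loop
  ADD #7: R3 = 12 + 2 = 14  → 14 < 25, loop
  ADD #8: R3 = 14 + 2 = 16  → 16 < 25, loop
  ADD #9: R3 = 16 + 2 = 18  → 18 < 25, loop
  ADD #10: R3 = 18 + 2 = 20  → 20 < 25, loop
  ADD #11: R3 = 20 + 2 = 22  → 22 < 25, loop
  ADD #12: R3 = 22 + 2 = 24  → 24 < 25, loop
  ADD #13: R3 = 24 + 2 = 26  → 26 >= 25, exit
Total ADD instructions: 13

13


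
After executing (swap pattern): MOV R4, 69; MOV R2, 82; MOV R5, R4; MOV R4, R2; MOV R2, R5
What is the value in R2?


Register state trace (swap pattern):
  MOV R4, 69  → R4 = 69
  MOV R2, 82  → R2 = 82
  MOV R5, R4  → R5 = 69  (save R4)
  MOV R4, R2  → R4 = 82  (R4 gets R2's value)
  MOV R2, R5  → R2 = 69  (R2 gets saved value)
Final: R2 = 69

69


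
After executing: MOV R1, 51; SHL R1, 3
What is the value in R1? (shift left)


Register state trace:
  MOV R1, 51  → R1 = 51
  SHL R1, 3  → R1 = 51 << 3 = 51 * 2^3 = 408
Final: R1 = 408

408


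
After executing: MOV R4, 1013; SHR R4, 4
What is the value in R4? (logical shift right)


Register state trace:
  MOV R4, 1013  → R4 = 1013
  SHR R4, 4  → R4 = 1013 >> 4 = 1013 // 2^4 = 63
Final: R4 = 63

63


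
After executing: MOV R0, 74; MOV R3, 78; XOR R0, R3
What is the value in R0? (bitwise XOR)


Register state trace:
  MOV R0, 74  → R0 = 74 (0b01001010)
  MOV R3, 78  → R3 = 78 (0b01001110)
  XOR R0, R3  → R0 = 74 XOR 78 = 4 (0b00000100)
Final: R0 = 4

4


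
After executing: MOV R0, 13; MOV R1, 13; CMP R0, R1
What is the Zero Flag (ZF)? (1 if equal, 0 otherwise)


Register state trace:
  MOV R0, 13  → R0 = 13
  MOV R1, 13  → R1 = 13
  CMP R0, R1  → computes 13 - 13 = 0
  Result is zero, so values are equal
ZF = 1

1


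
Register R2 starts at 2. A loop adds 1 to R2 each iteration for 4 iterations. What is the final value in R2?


Starting value: R2 = 2
  Iter 1: R2 = 2 + 1 = 3
  Iter 2: R2 = 3 + 1 = 4
  Iter 3: R2 = 4 + 1 = 5
  Iter 4: R2 = 5 + 1 = 6
Final: R2 = 6

6


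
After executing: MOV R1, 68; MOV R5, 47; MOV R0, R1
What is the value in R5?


Register state trace:
  MOV R1, 68  → R1 = 68
  MOV R5, 47  → R5 = 47
  MOV R0, R1  → R0 = 68
Final: R5 = 47

47


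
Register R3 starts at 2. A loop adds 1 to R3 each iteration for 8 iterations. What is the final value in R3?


Starting value: R3 = 2
  Iter 1: R3 = 2 + 1 = 3
  Iter 2: R3 = 3 + 1 = 4
  Iter 3: R3 = 4 + 1 = 5
  Iter 4: R3 = 5 + 1 = 6
  Iter 5: R3 = 6 + 1 = 7
  Iter 6: R3 = 7 + 1 = 8
  Iter 7: R3 = 8 + 1 = 9
  Iter 8: R3 = 9 + 1 = 10
Final: R3 = 10

10


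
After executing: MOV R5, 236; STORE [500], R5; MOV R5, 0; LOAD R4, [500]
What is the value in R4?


Register and memory trace:
  MOV R5, 236  → R5 = 236
  STORE [500], R5  → mem[500] = 236
  MOV R5, 0  → R5 = 0
  LOAD R4, [500]  → R4 = mem[500] = 236
Final: R4 = 236

236


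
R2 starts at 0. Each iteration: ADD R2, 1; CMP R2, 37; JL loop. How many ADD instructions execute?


Loop trace (R2 starts at 0, target 37, step 1):
  ADD #1: R2 = 0 + 1 = 1  → 1 < 37, loop
  ADD #2: R2 = 1 + 1 = 2  → 2 < 37, loop
  ADD #3: R2 = 2 + 1 = 3  → 3 < 37, loop
  ADD #4: R2 = 3 + 1 = 4  → 4 < 37, loop
  ADD #5: R2 = 4 + 1 = 5  → 5 < 37, loop
  ADD #6: R2 = 5 + 1 = 6  → 6 < 37, loop
  ADD #7: R2 = 6 + 1 = 7  → 7 < 37, loop
  ADD #8: R2 = 7 + 1 = 8  → 8 < 37, loop
  ADD #9: R2 = 8 + 1 = 9  → 9 < 37, loop
  ADD #10: R2 = 9 + 1 = 10  → 10 < 37, loop
  ADD #11: R2 = 10 + 1 = 11  → 11 < 37, loop
  ADD #12: R2 = 11 + 1 = 12  → 12 < 37, loop
  ADD #13: R2 = 12 + 1 = 13  → 13 < 37, loop
  ADD #14: R2 = 13 + 1 = 14  → 14 < 37, loop
  ADD #15: R2 = 14 + 1 = 15  → 15 < 37, loop
  ADD #16: R2 = 15 + 1 = 16  → 16 < 37, loop
  ADD #17: R2 = 16 + 1 = 17  → 17 < 37, loop
  ADD #18: R2 = 17 + 1 = 18  → 18 < 37, loop
  ADD #19: R2 = 18 + 1 = 19  → 19 < 37, loop
  ADD #20: R2 = 19 + 1 = 20  → 20 < 37, loop
  ADD #21: R2 = 20 + 1 = 21  → 21 < 37, loop
  ADD #22: R2 = 21 + 1 = 22  → 22 < 37, loop
  ADD #23: R2 = 22 + 1 = 23  → 23 < 37, loop
  ADD #24: R2 = 23 + 1 = 24  → 24 < 37, loop
  ADD #25: R2 = 24 + 1 = 25  → 25 < 37, loop
  ADD #26: R2 = 25 + 1 = 26  → 26 < 37, loop
  ADD #27: R2 = 26 + 1 = 27  → 27 < 37, loop
  ADD #28: R2 = 27 + 1 = 28  → 28 < 37, loop
  ADD #29: R2 = 28 + 1 = 29  → 29 < 37, loop
  ADD #30: R2 = 29 + 1 = 30  → 30 < 37, loop
  ADD #31: R2 = 30 + 1 = 31  → 31 < 37, loop
  ADD #32: R2 = 31 + 1 = 32  → 32 < 37, loop
  ADD #33: R2 = 32 + 1 = 33  → 33 < 37, loop
  ADD #34: R2 = 33 + 1 = 34  → 34 < 37, loop
  ADD #35: R2 = 34 + 1 = 35  → 35 < 37, loop
  ADD #36: R2 = 35 + 1 = 36  → 36 < 37, loop
  ADD #37: R2 = 36 + 1 = 37  → 37 >= 37, exit
Total ADD instructions: 37

37


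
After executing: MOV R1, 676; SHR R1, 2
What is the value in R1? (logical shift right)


Register state trace:
  MOV R1, 676  → R1 = 676
  SHR R1, 2  → R1 = 676 >> 2 = 676 // 2^2 = 169
Final: R1 = 169

169


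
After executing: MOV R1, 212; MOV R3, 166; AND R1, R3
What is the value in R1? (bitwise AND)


Register state trace:
  MOV R1, 212  → R1 = 212 (0b11010100)
  MOV R3, 166  → R3 = 166 (0b10100110)
  AND R1, R3  → R1 = 212 AND 166 = 132 (0b10000100)
Final: R1 = 132

132


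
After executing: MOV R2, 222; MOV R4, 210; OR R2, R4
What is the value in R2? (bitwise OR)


Register state trace:
  MOV R2, 222  → R2 = 222 (0b11011110)
  MOV R4, 210  → R4 = 210 (0b11010010)
  OR R2, R4   → R2 = 222 OR 210 = 222 (0b11011110)
Final: R2 = 222

222


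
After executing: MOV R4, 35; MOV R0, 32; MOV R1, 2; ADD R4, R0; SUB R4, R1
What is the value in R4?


Register state trace:
  MOV R4, 35  → R4 = 35
  MOV R0, 32  → R0 = 32
  MOV R1, 2  → R1 = 2
  ADD R4, R0  → R4 = 35 + 32 = 67
  SUB R4, R1  → R4 = 67 - 2 = 65
Final: R4 = 65

65


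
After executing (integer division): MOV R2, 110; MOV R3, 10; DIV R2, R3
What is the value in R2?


Register state trace:
  MOV R2, 110  → R2 = 110
  MOV R3, 10  → R3 = 10
  DIV R2, R3  → R2 = 110 // 10 = 11
Final: R2 = 11

11


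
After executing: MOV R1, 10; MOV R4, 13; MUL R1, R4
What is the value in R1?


Register state trace:
  MOV R1, 10  → R1 = 10
  MOV R4, 13  → R4 = 13
  MUL R1, R4  → R1 = 10 * 13 = 130
Final: R1 = 130

130


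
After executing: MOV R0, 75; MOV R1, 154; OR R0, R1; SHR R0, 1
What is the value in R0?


Register state trace:
  MOV R0, 75  → R0 = 75 (0b01001011)
  MOV R1, 154  → R1 = 154 (0b10011010)
  OR R0, R1  → R0 = 75 OR 154 = 219 (0b11011011)
  SHR R0, 1  → R0 = 219 >> 1 = 109
Final: R0 = 109

109


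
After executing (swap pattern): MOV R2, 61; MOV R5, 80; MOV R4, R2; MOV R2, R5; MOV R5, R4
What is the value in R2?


Register state trace (swap pattern):
  MOV R2, 61  → R2 = 61
  MOV R5, 80  → R5 = 80
  MOV R4, R2  → R4 = 61  (save R2)
  MOV R2, R5  → R2 = 80  (R2 gets R5's value)
  MOV R5, R4  → R5 = 61  (R5 gets saved value)
Final: R2 = 80

80


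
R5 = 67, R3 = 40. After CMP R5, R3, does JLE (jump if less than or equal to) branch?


Trace:
  R5 = 67, R3 = 40
  CMP R5, R3  → compares 67 vs 40
  JLE checks: is 67 less than or equal to 40?
  67 > 40, so condition is false
Branch taken: No

No


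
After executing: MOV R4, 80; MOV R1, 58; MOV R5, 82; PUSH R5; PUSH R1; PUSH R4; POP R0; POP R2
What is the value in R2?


Stack trace (top is rightmost):
  MOV R4, 80  → R4 = 80
  MOV R1, 58  → R1 = 58
  MOV R5, 82  → R5 = 82
  PUSH R5  → stack: [82]
  PUSH R1  → stack: [82, 58]
  PUSH R4  → stack: [82, 58, 80]
  POP R0  → R0 = 80, stack: [82, 58]
  POP R2  → R2 = 58, stack: [82]
Final: R2 = 58

58


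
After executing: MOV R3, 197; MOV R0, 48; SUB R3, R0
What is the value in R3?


Register state trace:
  MOV R3, 197  → R3 = 197
  MOV R0, 48  → R0 = 48
  SUB R3, R0  → R3 = 197 - 48 = 149
Final: R3 = 149

149


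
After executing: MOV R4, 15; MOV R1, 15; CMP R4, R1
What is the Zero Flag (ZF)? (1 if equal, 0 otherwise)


Register state trace:
  MOV R4, 15  → R4 = 15
  MOV R1, 15  → R1 = 15
  CMP R4, R1  → computes 15 - 15 = 0
  Result is zero, so values are equal
ZF = 1

1


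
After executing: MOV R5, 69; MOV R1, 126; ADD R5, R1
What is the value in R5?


Register state trace:
  MOV R5, 69  → R5 = 69
  MOV R1, 126  → R1 = 126
  ADD R5, R1  → R5 = 69 + 126 = 195
Final: R5 = 195

195


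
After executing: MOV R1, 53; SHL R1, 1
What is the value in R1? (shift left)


Register state trace:
  MOV R1, 53  → R1 = 53
  SHL R1, 1  → R1 = 53 << 1 = 53 * 2^1 = 106
Final: R1 = 106

106


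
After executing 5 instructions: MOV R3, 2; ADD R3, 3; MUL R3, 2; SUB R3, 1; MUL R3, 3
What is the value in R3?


Register state trace:
  MOV R3, 2  → R3 = 2
  ADD R3, 3  → R3 = 2 + 3 = 5
  MUL R3, 2  → R3 = 5 * 2 = 10
  SUB R3, 1  → R3 = 10 - 1 = 9
  MUL R3, 3  → R3 = 9 * 3 = 27
Final: R3 = 27

27


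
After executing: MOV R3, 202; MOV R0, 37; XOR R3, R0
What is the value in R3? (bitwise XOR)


Register state trace:
  MOV R3, 202  → R3 = 202 (0b11001010)
  MOV R0, 37  → R0 = 37 (0b00100101)
  XOR R3, R0  → R3 = 202 XOR 37 = 239 (0b11101111)
Final: R3 = 239

239


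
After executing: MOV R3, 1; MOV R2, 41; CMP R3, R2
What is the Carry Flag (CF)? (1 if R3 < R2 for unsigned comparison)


Register state trace:
  MOV R3, 1  → R3 = 1
  MOV R2, 41  → R2 = 41
  CMP R3, R2  → unsigned 1 - 41: borrow occurs
  1 < 41, so CF = 1
CF = 1

1


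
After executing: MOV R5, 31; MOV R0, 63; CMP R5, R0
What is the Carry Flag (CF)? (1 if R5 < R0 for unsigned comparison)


Register state trace:
  MOV R5, 31  → R5 = 31
  MOV R0, 63  → R0 = 63
  CMP R5, R0  → unsigned 31 - 63: borrow occurs
  31 < 63, so CF = 1
CF = 1

1


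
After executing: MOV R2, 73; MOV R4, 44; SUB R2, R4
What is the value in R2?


Register state trace:
  MOV R2, 73  → R2 = 73
  MOV R4, 44  → R4 = 44
  SUB R2, R4  → R2 = 73 - 44 = 29
Final: R2 = 29

29


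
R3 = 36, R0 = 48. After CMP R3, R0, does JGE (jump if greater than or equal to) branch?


Trace:
  R3 = 36, R0 = 48
  CMP R3, R0  → compares 36 vs 48
  JGE checks: is 36 greater than or equal to 48?
  36 < 48, so condition is false
Branch taken: No

No


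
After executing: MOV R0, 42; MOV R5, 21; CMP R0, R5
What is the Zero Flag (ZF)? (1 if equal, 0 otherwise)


Register state trace:
  MOV R0, 42  → R0 = 42
  MOV R5, 21  → R5 = 21
  CMP R0, R5  → computes 42 - 21 = 21
  Result is nonzero, so values are not equal
ZF = 0

0


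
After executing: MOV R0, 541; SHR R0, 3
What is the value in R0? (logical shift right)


Register state trace:
  MOV R0, 541  → R0 = 541
  SHR R0, 3  → R0 = 541 >> 3 = 541 // 2^3 = 67
Final: R0 = 67

67


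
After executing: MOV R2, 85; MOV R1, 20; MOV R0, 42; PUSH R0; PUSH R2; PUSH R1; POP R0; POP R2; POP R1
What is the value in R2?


Stack trace (top is rightmost):
  MOV R2, 85  → R2 = 85
  MOV R1, 20  → R1 = 20
  MOV R0, 42  → R0 = 42
  PUSH R0  → stack: [42]
  PUSH R2  → stack: [42, 85]
  PUSH R1  → stack: [42, 85, 20]
  POP R0  → R0 = 20, stack: [42, 85]
  POP R2  → R2 = 85, stack: [42]
  POP R1  → R1 = 42, stack: []
Final: R2 = 85

85


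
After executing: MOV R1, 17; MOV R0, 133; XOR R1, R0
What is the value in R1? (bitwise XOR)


Register state trace:
  MOV R1, 17  → R1 = 17 (0b00010001)
  MOV R0, 133  → R0 = 133 (0b10000101)
  XOR R1, R0  → R1 = 17 XOR 133 = 148 (0b10010100)
Final: R1 = 148

148


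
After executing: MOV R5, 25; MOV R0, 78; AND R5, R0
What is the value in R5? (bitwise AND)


Register state trace:
  MOV R5, 25  → R5 = 25 (0b00011001)
  MOV R0, 78  → R0 = 78 (0b01001110)
  AND R5, R0  → R5 = 25 AND 78 = 8 (0b00001000)
Final: R5 = 8

8


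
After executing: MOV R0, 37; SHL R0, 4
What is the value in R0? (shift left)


Register state trace:
  MOV R0, 37  → R0 = 37
  SHL R0, 4  → R0 = 37 << 4 = 37 * 2^4 = 592
Final: R0 = 592

592


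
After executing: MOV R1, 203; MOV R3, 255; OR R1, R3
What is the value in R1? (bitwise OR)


Register state trace:
  MOV R1, 203  → R1 = 203 (0b11001011)
  MOV R3, 255  → R3 = 255 (0b11111111)
  OR R1, R3   → R1 = 203 OR 255 = 255 (0b11111111)
Final: R1 = 255

255


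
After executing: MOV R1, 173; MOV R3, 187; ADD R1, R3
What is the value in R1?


Register state trace:
  MOV R1, 173  → R1 = 173
  MOV R3, 187  → R3 = 187
  ADD R1, R3  → R1 = 173 + 187 = 360
Final: R1 = 360

360


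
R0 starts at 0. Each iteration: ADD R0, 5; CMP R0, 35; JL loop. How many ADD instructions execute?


Loop trace (R0 starts at 0, target 35, step 5):
  ADD #1: R0 = 0 + 5 = 5  → 5 < 35, loop
  ADD #2: R0 = 5 + 5 = 10  → 10 < 35, loop
  ADD #3: R0 = 10 + 5 = 15  → 15 < 35, loop
  ADD #4: R0 = 15 + 5 = 20  → 20 < 35, loop
  ADD #5: R0 = 20 + 5 = 25  → 25 < 35, loop
  ADD #6: R0 = 25 + 5 = 30  → 30 < 35, loop
  ADD #7: R0 = 30 + 5 = 35  → 35 >= 35, exit
Total ADD instructions: 7

7


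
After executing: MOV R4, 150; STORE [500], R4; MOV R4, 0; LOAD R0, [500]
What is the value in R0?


Register and memory trace:
  MOV R4, 150  → R4 = 150
  STORE [500], R4  → mem[500] = 150
  MOV R4, 0  → R4 = 0
  LOAD R0, [500]  → R0 = mem[500] = 150
Final: R0 = 150

150


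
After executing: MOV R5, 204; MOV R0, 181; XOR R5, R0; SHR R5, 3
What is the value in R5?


Register state trace:
  MOV R5, 204  → R5 = 204 (0b11001100)
  MOV R0, 181  → R0 = 181 (0b10110101)
  XOR R5, R0  → R5 = 204 XOR 181 = 121 (0b01111001)
  SHR R5, 3  → R5 = 121 >> 3 = 15
Final: R5 = 15

15


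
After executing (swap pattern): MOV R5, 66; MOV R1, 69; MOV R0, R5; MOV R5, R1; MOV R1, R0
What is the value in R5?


Register state trace (swap pattern):
  MOV R5, 66  → R5 = 66
  MOV R1, 69  → R1 = 69
  MOV R0, R5  → R0 = 66  (save R5)
  MOV R5, R1  → R5 = 69  (R5 gets R1's value)
  MOV R1, R0  → R1 = 66  (R1 gets saved value)
Final: R5 = 69

69


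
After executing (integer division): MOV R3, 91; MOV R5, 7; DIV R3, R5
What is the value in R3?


Register state trace:
  MOV R3, 91  → R3 = 91
  MOV R5, 7  → R5 = 7
  DIV R3, R5  → R3 = 91 // 7 = 13
Final: R3 = 13

13


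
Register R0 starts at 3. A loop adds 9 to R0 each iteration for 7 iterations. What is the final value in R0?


Starting value: R0 = 3
  Iter 1: R0 = 3 + 9 = 12
  Iter 2: R0 = 12 + 9 = 21
  Iter 3: R0 = 21 + 9 = 30
  Iter 4: R0 = 30 + 9 = 39
  Iter 5: R0 = 39 + 9 = 48
  Iter 6: R0 = 48 + 9 = 57
  Iter 7: R0 = 57 + 9 = 66
Final: R0 = 66

66


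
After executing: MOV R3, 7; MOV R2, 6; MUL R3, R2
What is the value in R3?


Register state trace:
  MOV R3, 7  → R3 = 7
  MOV R2, 6  → R2 = 6
  MUL R3, R2  → R3 = 7 * 6 = 42
Final: R3 = 42

42


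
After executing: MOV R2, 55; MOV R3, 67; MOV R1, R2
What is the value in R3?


Register state trace:
  MOV R2, 55  → R2 = 55
  MOV R3, 67  → R3 = 67
  MOV R1, R2  → R1 = 55
Final: R3 = 67

67


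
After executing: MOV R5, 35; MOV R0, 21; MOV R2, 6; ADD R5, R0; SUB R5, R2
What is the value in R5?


Register state trace:
  MOV R5, 35  → R5 = 35
  MOV R0, 21  → R0 = 21
  MOV R2, 6  → R2 = 6
  ADD R5, R0  → R5 = 35 + 21 = 56
  SUB R5, R2  → R5 = 56 - 6 = 50
Final: R5 = 50

50


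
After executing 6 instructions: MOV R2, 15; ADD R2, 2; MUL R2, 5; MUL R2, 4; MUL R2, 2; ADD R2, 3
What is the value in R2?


Register state trace:
  MOV R2, 15  → R2 = 15
  ADD R2, 2  → R2 = 15 + 2 = 17
  MUL R2, 5  → R2 = 17 * 5 = 85
  MUL R2, 4  → R2 = 85 * 4 = 340
  MUL R2, 2  → R2 = 340 * 2 = 680
  ADD R2, 3  → R2 = 680 + 3 = 683
Final: R2 = 683

683


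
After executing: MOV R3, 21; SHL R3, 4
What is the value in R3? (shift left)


Register state trace:
  MOV R3, 21  → R3 = 21
  SHL R3, 4  → R3 = 21 << 4 = 21 * 2^4 = 336
Final: R3 = 336

336


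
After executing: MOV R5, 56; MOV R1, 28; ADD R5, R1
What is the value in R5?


Register state trace:
  MOV R5, 56  → R5 = 56
  MOV R1, 28  → R1 = 28
  ADD R5, R1  → R5 = 56 + 28 = 84
Final: R5 = 84

84


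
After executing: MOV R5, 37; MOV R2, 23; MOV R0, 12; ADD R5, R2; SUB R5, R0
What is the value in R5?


Register state trace:
  MOV R5, 37  → R5 = 37
  MOV R2, 23  → R2 = 23
  MOV R0, 12  → R0 = 12
  ADD R5, R2  → R5 = 37 + 23 = 60
  SUB R5, R0  → R5 = 60 - 12 = 48
Final: R5 = 48

48


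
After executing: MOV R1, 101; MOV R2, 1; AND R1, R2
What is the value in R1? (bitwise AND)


Register state trace:
  MOV R1, 101  → R1 = 101 (0b01100101)
  MOV R2, 1  → R2 = 1 (0b00000001)
  AND R1, R2  → R1 = 101 AND 1 = 1 (0b00000001)
Final: R1 = 1

1


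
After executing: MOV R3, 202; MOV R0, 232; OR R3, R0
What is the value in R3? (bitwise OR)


Register state trace:
  MOV R3, 202  → R3 = 202 (0b11001010)
  MOV R0, 232  → R0 = 232 (0b11101000)
  OR R3, R0   → R3 = 202 OR 232 = 234 (0b11101010)
Final: R3 = 234

234


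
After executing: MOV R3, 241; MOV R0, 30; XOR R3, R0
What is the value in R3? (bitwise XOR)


Register state trace:
  MOV R3, 241  → R3 = 241 (0b11110001)
  MOV R0, 30  → R0 = 30 (0b00011110)
  XOR R3, R0  → R3 = 241 XOR 30 = 239 (0b11101111)
Final: R3 = 239

239


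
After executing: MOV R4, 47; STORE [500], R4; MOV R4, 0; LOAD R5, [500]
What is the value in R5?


Register and memory trace:
  MOV R4, 47  → R4 = 47
  STORE [500], R4  → mem[500] = 47
  MOV R4, 0  → R4 = 0
  LOAD R5, [500]  → R5 = mem[500] = 47
Final: R5 = 47

47


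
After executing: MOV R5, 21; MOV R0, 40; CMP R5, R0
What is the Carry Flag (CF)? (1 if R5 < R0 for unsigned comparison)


Register state trace:
  MOV R5, 21  → R5 = 21
  MOV R0, 40  → R0 = 40
  CMP R5, R0  → unsigned 21 - 40: borrow occurs
  21 < 40, so CF = 1
CF = 1

1


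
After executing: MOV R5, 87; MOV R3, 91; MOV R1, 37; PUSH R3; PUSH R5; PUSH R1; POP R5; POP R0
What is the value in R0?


Stack trace (top is rightmost):
  MOV R5, 87  → R5 = 87
  MOV R3, 91  → R3 = 91
  MOV R1, 37  → R1 = 37
  PUSH R3  → stack: [91]
  PUSH R5  → stack: [91, 87]
  PUSH R1  → stack: [91, 87, 37]
  POP R5  → R5 = 37, stack: [91, 87]
  POP R0  → R0 = 87, stack: [91]
Final: R0 = 87

87


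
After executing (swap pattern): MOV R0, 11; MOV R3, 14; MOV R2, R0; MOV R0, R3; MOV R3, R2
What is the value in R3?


Register state trace (swap pattern):
  MOV R0, 11  → R0 = 11
  MOV R3, 14  → R3 = 14
  MOV R2, R0  → R2 = 11  (save R0)
  MOV R0, R3  → R0 = 14  (R0 gets R3's value)
  MOV R3, R2  → R3 = 11  (R3 gets saved value)
Final: R3 = 11

11


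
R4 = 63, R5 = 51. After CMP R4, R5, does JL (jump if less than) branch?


Trace:
  R4 = 63, R5 = 51
  CMP R4, R5  → compares 63 vs 51
  JL checks: is 63 less than 51?
  63 > 51, so condition is false
Branch taken: No

No


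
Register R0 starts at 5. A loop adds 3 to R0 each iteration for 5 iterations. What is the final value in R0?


Starting value: R0 = 5
  Iter 1: R0 = 5 + 3 = 8
  Iter 2: R0 = 8 + 3 = 11
  Iter 3: R0 = 11 + 3 = 14
  Iter 4: R0 = 14 + 3 = 17
  Iter 5: R0 = 17 + 3 = 20
Final: R0 = 20

20


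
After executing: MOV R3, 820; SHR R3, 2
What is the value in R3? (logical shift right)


Register state trace:
  MOV R3, 820  → R3 = 820
  SHR R3, 2  → R3 = 820 >> 2 = 820 // 2^2 = 205
Final: R3 = 205

205


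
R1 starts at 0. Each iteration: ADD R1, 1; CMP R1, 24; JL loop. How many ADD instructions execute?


Loop trace (R1 starts at 0, target 24, step 1):
  ADD #1: R1 = 0 + 1 = 1  → 1 < 24, loop
  ADD #2: R1 = 1 + 1 = 2  → 2 < 24, loop
  ADD #3: R1 = 2 + 1 = 3  → 3 < 24, loop
  ADD #4: R1 = 3 + 1 = 4  → 4 < 24, loop
  ADD #5: R1 = 4 + 1 = 5  → 5 < 24, loop
  ADD #6: R1 = 5 + 1 = 6  → 6 < 24, loop
  ADD #7: R1 = 6 + 1 = 7  → 7 < 24, loop
  ADD #8: R1 = 7 + 1 = 8  → 8 < 24, loop
  ADD #9: R1 = 8 + 1 = 9  → 9 < 24, loop
  ADD #10: R1 = 9 + 1 = 10  → 10 < 24, loop
  ADD #11: R1 = 10 + 1 = 11  → 11 < 24, loop
  ADD #12: R1 = 11 + 1 = 12  → 12 < 24, loop
  ADD #13: R1 = 12 + 1 = 13  → 13 < 24, loop
  ADD #14: R1 = 13 + 1 = 14  → 14 < 24, loop
  ADD #15: R1 = 14 + 1 = 15  → 15 < 24, loop
  ADD #16: R1 = 15 + 1 = 16  → 16 < 24, loop
  ADD #17: R1 = 16 + 1 = 17  → 17 < 24, loop
  ADD #18: R1 = 17 + 1 = 18  → 18 < 24, loop
  ADD #19: R1 = 18 + 1 = 19  → 19 < 24, loop
  ADD #20: R1 = 19 + 1 = 20  → 20 < 24, loop
  ADD #21: R1 = 20 + 1 = 21  → 21 < 24, loop
  ADD #22: R1 = 21 + 1 = 22  → 22 < 24, loop
  ADD #23: R1 = 22 + 1 = 23  → 23 < 24, loop
  ADD #24: R1 = 23 + 1 = 24  → 24 >= 24, exit
Total ADD instructions: 24

24


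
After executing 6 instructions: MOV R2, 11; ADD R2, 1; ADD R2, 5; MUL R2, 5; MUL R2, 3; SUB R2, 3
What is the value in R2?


Register state trace:
  MOV R2, 11  → R2 = 11
  ADD R2, 1  → R2 = 11 + 1 = 12
  ADD R2, 5  → R2 = 12 + 5 = 17
  MUL R2, 5  → R2 = 17 * 5 = 85
  MUL R2, 3  → R2 = 85 * 3 = 255
  SUB R2, 3  → R2 = 255 - 3 = 252
Final: R2 = 252

252


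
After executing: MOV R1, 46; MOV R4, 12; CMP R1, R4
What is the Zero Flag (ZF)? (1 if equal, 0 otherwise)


Register state trace:
  MOV R1, 46  → R1 = 46
  MOV R4, 12  → R4 = 12
  CMP R1, R4  → computes 46 - 12 = 34
  Result is nonzero, so values are not equal
ZF = 0

0


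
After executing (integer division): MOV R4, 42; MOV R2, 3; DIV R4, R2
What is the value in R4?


Register state trace:
  MOV R4, 42  → R4 = 42
  MOV R2, 3  → R2 = 3
  DIV R4, R2  → R4 = 42 // 3 = 14
Final: R4 = 14

14


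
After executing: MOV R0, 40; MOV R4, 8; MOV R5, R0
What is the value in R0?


Register state trace:
  MOV R0, 40  → R0 = 40
  MOV R4, 8  → R4 = 8
  MOV R5, R0  → R5 = 40
Final: R0 = 40

40


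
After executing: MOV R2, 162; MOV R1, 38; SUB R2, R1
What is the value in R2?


Register state trace:
  MOV R2, 162  → R2 = 162
  MOV R1, 38  → R1 = 38
  SUB R2, R1  → R2 = 162 - 38 = 124
Final: R2 = 124

124


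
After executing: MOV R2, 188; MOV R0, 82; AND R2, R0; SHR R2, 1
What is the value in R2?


Register state trace:
  MOV R2, 188  → R2 = 188 (0b10111100)
  MOV R0, 82  → R0 = 82 (0b01010010)
  AND R2, R0  → R2 = 188 AND 82 = 16 (0b00010000)
  SHR R2, 1  → R2 = 16 >> 1 = 8
Final: R2 = 8

8


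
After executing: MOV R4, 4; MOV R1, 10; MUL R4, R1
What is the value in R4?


Register state trace:
  MOV R4, 4  → R4 = 4
  MOV R1, 10  → R1 = 10
  MUL R4, R1  → R4 = 4 * 10 = 40
Final: R4 = 40

40


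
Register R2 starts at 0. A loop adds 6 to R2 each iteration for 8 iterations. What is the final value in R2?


Starting value: R2 = 0
  Iter 1: R2 = 0 + 6 = 6
  Iter 2: R2 = 6 + 6 = 12
  Iter 3: R2 = 12 + 6 = 18
  Iter 4: R2 = 18 + 6 = 24
  Iter 5: R2 = 24 + 6 = 30
  Iter 6: R2 = 30 + 6 = 36
  Iter 7: R2 = 36 + 6 = 42
  Iter 8: R2 = 42 + 6 = 48
Final: R2 = 48

48


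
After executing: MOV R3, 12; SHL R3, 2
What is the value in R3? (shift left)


Register state trace:
  MOV R3, 12  → R3 = 12
  SHL R3, 2  → R3 = 12 << 2 = 12 * 2^2 = 48
Final: R3 = 48

48


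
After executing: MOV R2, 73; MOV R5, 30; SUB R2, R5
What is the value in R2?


Register state trace:
  MOV R2, 73  → R2 = 73
  MOV R5, 30  → R5 = 30
  SUB R2, R5  → R2 = 73 - 30 = 43
Final: R2 = 43

43


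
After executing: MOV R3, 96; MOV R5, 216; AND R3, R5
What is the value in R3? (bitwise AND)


Register state trace:
  MOV R3, 96  → R3 = 96 (0b01100000)
  MOV R5, 216  → R5 = 216 (0b11011000)
  AND R3, R5  → R3 = 96 AND 216 = 64 (0b01000000)
Final: R3 = 64

64


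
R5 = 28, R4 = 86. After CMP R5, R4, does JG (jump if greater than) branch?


Trace:
  R5 = 28, R4 = 86
  CMP R5, R4  → compares 28 vs 86
  JG checks: is 28 greater than 86?
  28 < 86, so condition is false
Branch taken: No

No


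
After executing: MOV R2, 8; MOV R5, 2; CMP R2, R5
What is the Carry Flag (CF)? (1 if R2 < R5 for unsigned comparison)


Register state trace:
  MOV R2, 8  → R2 = 8
  MOV R5, 2  → R5 = 2
  CMP R2, R5  → unsigned 8 - 2: no borrow
  8 >= 2, so CF = 0
CF = 0

0


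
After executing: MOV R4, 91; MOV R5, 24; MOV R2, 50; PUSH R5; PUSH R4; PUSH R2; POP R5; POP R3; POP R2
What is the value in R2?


Stack trace (top is rightmost):
  MOV R4, 91  → R4 = 91
  MOV R5, 24  → R5 = 24
  MOV R2, 50  → R2 = 50
  PUSH R5  → stack: [24]
  PUSH R4  → stack: [24, 91]
  PUSH R2  → stack: [24, 91, 50]
  POP R5  → R5 = 50, stack: [24, 91]
  POP R3  → R3 = 91, stack: [24]
  POP R2  → R2 = 24, stack: []
Final: R2 = 24

24


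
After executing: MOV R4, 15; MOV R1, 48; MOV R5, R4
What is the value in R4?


Register state trace:
  MOV R4, 15  → R4 = 15
  MOV R1, 48  → R1 = 48
  MOV R5, R4  → R5 = 15
Final: R4 = 15

15


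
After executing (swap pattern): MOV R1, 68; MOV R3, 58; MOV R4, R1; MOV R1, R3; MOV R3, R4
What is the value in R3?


Register state trace (swap pattern):
  MOV R1, 68  → R1 = 68
  MOV R3, 58  → R3 = 58
  MOV R4, R1  → R4 = 68  (save R1)
  MOV R1, R3  → R1 = 58  (R1 gets R3's value)
  MOV R3, R4  → R3 = 68  (R3 gets saved value)
Final: R3 = 68

68


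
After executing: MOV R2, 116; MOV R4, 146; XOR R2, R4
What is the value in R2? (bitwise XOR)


Register state trace:
  MOV R2, 116  → R2 = 116 (0b01110100)
  MOV R4, 146  → R4 = 146 (0b10010010)
  XOR R2, R4  → R2 = 116 XOR 146 = 230 (0b11100110)
Final: R2 = 230

230


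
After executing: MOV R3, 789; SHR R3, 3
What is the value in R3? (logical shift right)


Register state trace:
  MOV R3, 789  → R3 = 789
  SHR R3, 3  → R3 = 789 >> 3 = 789 // 2^3 = 98
Final: R3 = 98

98


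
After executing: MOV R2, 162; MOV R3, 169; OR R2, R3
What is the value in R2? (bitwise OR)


Register state trace:
  MOV R2, 162  → R2 = 162 (0b10100010)
  MOV R3, 169  → R3 = 169 (0b10101001)
  OR R2, R3   → R2 = 162 OR 169 = 171 (0b10101011)
Final: R2 = 171

171


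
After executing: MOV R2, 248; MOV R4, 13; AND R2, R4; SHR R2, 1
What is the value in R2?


Register state trace:
  MOV R2, 248  → R2 = 248 (0b11111000)
  MOV R4, 13  → R4 = 13 (0b00001101)
  AND R2, R4  → R2 = 248 AND 13 = 8 (0b00001000)
  SHR R2, 1  → R2 = 8 >> 1 = 4
Final: R2 = 4

4


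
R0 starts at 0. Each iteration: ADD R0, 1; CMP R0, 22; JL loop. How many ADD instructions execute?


Loop trace (R0 starts at 0, target 22, step 1):
  ADD #1: R0 = 0 + 1 = 1  → 1 < 22, loop
  ADD #2: R0 = 1 + 1 = 2  → 2 < 22, loop
  ADD #3: R0 = 2 + 1 = 3  → 3 < 22, loop
  ADD #4: R0 = 3 + 1 = 4  → 4 < 22, loop
  ADD #5: R0 = 4 + 1 = 5  → 5 < 22, loop
  ADD #6: R0 = 5 + 1 = 6  → 6 < 22, loop
  ADD #7: R0 = 6 + 1 = 7  → 7 < 22, loop
  ADD #8: R0 = 7 + 1 = 8  → 8 < 22, loop
  ADD #9: R0 = 8 + 1 = 9  → 9 < 22, loop
  ADD #10: R0 = 9 + 1 = 10  → 10 < 22, loop
  ADD #11: R0 = 10 + 1 = 11  → 11 < 22, loop
  ADD #12: R0 = 11 + 1 = 12  → 12 < 22, loop
  ADD #13: R0 = 12 + 1 = 13  → 13 < 22, loop
  ADD #14: R0 = 13 + 1 = 14  → 14 < 22, loop
  ADD #15: R0 = 14 + 1 = 15  → 15 < 22, loop
  ADD #16: R0 = 15 + 1 = 16  → 16 < 22, loop
  ADD #17: R0 = 16 + 1 = 17  → 17 < 22, loop
  ADD #18: R0 = 17 + 1 = 18  → 18 < 22, loop
  ADD #19: R0 = 18 + 1 = 19  → 19 < 22, loop
  ADD #20: R0 = 19 + 1 = 20  → 20 < 22, loop
  ADD #21: R0 = 20 + 1 = 21  → 21 < 22, loop
  ADD #22: R0 = 21 + 1 = 22  → 22 >= 22, exit
Total ADD instructions: 22

22


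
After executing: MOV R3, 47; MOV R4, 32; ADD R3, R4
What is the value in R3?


Register state trace:
  MOV R3, 47  → R3 = 47
  MOV R4, 32  → R4 = 32
  ADD R3, R4  → R3 = 47 + 32 = 79
Final: R3 = 79

79


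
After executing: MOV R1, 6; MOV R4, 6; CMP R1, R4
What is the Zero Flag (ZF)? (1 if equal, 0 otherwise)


Register state trace:
  MOV R1, 6  → R1 = 6
  MOV R4, 6  → R4 = 6
  CMP R1, R4  → computes 6 - 6 = 0
  Result is zero, so values are equal
ZF = 1

1


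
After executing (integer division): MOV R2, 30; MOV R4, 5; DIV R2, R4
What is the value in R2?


Register state trace:
  MOV R2, 30  → R2 = 30
  MOV R4, 5  → R4 = 5
  DIV R2, R4  → R2 = 30 // 5 = 6
Final: R2 = 6

6


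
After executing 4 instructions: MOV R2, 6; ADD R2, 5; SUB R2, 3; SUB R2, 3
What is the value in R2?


Register state trace:
  MOV R2, 6  → R2 = 6
  ADD R2, 5  → R2 = 6 + 5 = 11
  SUB R2, 3  → R2 = 11 - 3 = 8
  SUB R2, 3  → R2 = 8 - 3 = 5
Final: R2 = 5

5


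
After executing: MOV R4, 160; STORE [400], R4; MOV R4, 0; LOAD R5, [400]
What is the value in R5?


Register and memory trace:
  MOV R4, 160  → R4 = 160
  STORE [400], R4  → mem[400] = 160
  MOV R4, 0  → R4 = 0
  LOAD R5, [400]  → R5 = mem[400] = 160
Final: R5 = 160

160


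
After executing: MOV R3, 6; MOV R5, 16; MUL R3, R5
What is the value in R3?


Register state trace:
  MOV R3, 6  → R3 = 6
  MOV R5, 16  → R5 = 16
  MUL R3, R5  → R3 = 6 * 16 = 96
Final: R3 = 96

96


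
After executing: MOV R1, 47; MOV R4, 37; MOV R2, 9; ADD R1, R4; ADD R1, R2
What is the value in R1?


Register state trace:
  MOV R1, 47  → R1 = 47
  MOV R4, 37  → R4 = 37
  MOV R2, 9  → R2 = 9
  ADD R1, R4  → R1 = 47 + 37 = 84
  ADD R1, R2  → R1 = 84 + 9 = 93
Final: R1 = 93

93


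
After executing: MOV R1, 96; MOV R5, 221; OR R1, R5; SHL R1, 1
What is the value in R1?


Register state trace:
  MOV R1, 96  → R1 = 96 (0b01100000)
  MOV R5, 221  → R5 = 221 (0b11011101)
  OR R1, R5  → R1 = 96 OR 221 = 253 (0b11111101)
  SHL R1, 1  → R1 = 253 << 1 = 506
Final: R1 = 506

506


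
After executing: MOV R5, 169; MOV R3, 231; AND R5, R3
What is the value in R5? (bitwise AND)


Register state trace:
  MOV R5, 169  → R5 = 169 (0b10101001)
  MOV R3, 231  → R3 = 231 (0b11100111)
  AND R5, R3  → R5 = 169 AND 231 = 161 (0b10100001)
Final: R5 = 161

161


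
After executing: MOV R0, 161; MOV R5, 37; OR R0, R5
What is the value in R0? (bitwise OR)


Register state trace:
  MOV R0, 161  → R0 = 161 (0b10100001)
  MOV R5, 37  → R5 = 37 (0b00100101)
  OR R0, R5   → R0 = 161 OR 37 = 165 (0b10100101)
Final: R0 = 165

165


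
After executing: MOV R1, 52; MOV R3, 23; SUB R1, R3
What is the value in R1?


Register state trace:
  MOV R1, 52  → R1 = 52
  MOV R3, 23  → R3 = 23
  SUB R1, R3  → R1 = 52 - 23 = 29
Final: R1 = 29

29


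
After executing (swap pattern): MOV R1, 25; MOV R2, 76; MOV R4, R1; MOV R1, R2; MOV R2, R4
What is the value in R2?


Register state trace (swap pattern):
  MOV R1, 25  → R1 = 25
  MOV R2, 76  → R2 = 76
  MOV R4, R1  → R4 = 25  (save R1)
  MOV R1, R2  → R1 = 76  (R1 gets R2's value)
  MOV R2, R4  → R2 = 25  (R2 gets saved value)
Final: R2 = 25

25


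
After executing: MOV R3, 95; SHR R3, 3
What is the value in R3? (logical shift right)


Register state trace:
  MOV R3, 95  → R3 = 95
  SHR R3, 3  → R3 = 95 >> 3 = 95 // 2^3 = 11
Final: R3 = 11

11


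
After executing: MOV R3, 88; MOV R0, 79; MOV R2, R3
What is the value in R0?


Register state trace:
  MOV R3, 88  → R3 = 88
  MOV R0, 79  → R0 = 79
  MOV R2, R3  → R2 = 88
Final: R0 = 79

79


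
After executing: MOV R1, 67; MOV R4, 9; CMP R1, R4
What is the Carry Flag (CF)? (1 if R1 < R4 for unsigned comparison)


Register state trace:
  MOV R1, 67  → R1 = 67
  MOV R4, 9  → R4 = 9
  CMP R1, R4  → unsigned 67 - 9: no borrow
  67 >= 9, so CF = 0
CF = 0

0


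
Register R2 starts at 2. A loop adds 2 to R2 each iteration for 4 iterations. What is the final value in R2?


Starting value: R2 = 2
  Iter 1: R2 = 2 + 2 = 4
  Iter 2: R2 = 4 + 2 = 6
  Iter 3: R2 = 6 + 2 = 8
  Iter 4: R2 = 8 + 2 = 10
Final: R2 = 10

10


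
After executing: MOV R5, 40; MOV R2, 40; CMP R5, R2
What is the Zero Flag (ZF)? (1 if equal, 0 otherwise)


Register state trace:
  MOV R5, 40  → R5 = 40
  MOV R2, 40  → R2 = 40
  CMP R5, R2  → computes 40 - 40 = 0
  Result is zero, so values are equal
ZF = 1

1


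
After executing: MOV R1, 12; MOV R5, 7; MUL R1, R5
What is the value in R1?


Register state trace:
  MOV R1, 12  → R1 = 12
  MOV R5, 7  → R5 = 7
  MUL R1, R5  → R1 = 12 * 7 = 84
Final: R1 = 84

84


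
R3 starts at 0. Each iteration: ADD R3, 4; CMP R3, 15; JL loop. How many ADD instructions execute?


Loop trace (R3 starts at 0, target 15, step 4):
  ADD #1: R3 = 0 + 4 = 4  → 4 < 15, loop
  ADD #2: R3 = 4 + 4 = 8  → 8 < 15, loop
  ADD #3: R3 = 8 + 4 = 12  → 12 < 15, loop
  ADD #4: R3 = 12 + 4 = 16  → 16 >= 15, exit
Total ADD instructions: 4

4


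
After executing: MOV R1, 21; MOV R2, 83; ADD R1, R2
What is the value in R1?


Register state trace:
  MOV R1, 21  → R1 = 21
  MOV R2, 83  → R2 = 83
  ADD R1, R2  → R1 = 21 + 83 = 104
Final: R1 = 104

104


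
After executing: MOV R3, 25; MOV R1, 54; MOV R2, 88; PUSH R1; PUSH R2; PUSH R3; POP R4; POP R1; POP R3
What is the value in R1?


Stack trace (top is rightmost):
  MOV R3, 25  → R3 = 25
  MOV R1, 54  → R1 = 54
  MOV R2, 88  → R2 = 88
  PUSH R1  → stack: [54]
  PUSH R2  → stack: [54, 88]
  PUSH R3  → stack: [54, 88, 25]
  POP R4  → R4 = 25, stack: [54, 88]
  POP R1  → R1 = 88, stack: [54]
  POP R3  → R3 = 54, stack: []
Final: R1 = 88

88


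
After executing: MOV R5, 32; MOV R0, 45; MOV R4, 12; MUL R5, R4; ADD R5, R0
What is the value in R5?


Register state trace:
  MOV R5, 32  → R5 = 32
  MOV R0, 45  → R0 = 45
  MOV R4, 12  → R4 = 12
  MUL R5, R4  → R5 = 32 * 12 = 384
  ADD R5, R0  → R5 = 384 + 45 = 429
Final: R5 = 429

429


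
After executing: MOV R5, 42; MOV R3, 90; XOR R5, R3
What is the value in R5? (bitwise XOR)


Register state trace:
  MOV R5, 42  → R5 = 42 (0b00101010)
  MOV R3, 90  → R3 = 90 (0b01011010)
  XOR R5, R3  → R5 = 42 XOR 90 = 112 (0b01110000)
Final: R5 = 112

112


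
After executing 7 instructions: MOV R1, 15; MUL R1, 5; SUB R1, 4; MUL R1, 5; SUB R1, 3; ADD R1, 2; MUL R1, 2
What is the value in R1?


Register state trace:
  MOV R1, 15  → R1 = 15
  MUL R1, 5  → R1 = 15 * 5 = 75
  SUB R1, 4  → R1 = 75 - 4 = 71
  MUL R1, 5  → R1 = 71 * 5 = 355
  SUB R1, 3  → R1 = 355 - 3 = 352
  ADD R1, 2  → R1 = 352 + 2 = 354
  MUL R1, 2  → R1 = 354 * 2 = 708
Final: R1 = 708

708


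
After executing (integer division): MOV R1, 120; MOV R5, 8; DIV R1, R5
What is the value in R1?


Register state trace:
  MOV R1, 120  → R1 = 120
  MOV R5, 8  → R5 = 8
  DIV R1, R5  → R1 = 120 // 8 = 15
Final: R1 = 15

15


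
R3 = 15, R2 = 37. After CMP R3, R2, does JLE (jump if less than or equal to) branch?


Trace:
  R3 = 15, R2 = 37
  CMP R3, R2  → compares 15 vs 37
  JLE checks: is 15 less than or equal to 37?
  15 < 37, so condition is true
Branch taken: Yes

Yes


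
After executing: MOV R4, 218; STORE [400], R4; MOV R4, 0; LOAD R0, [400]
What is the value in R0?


Register and memory trace:
  MOV R4, 218  → R4 = 218
  STORE [400], R4  → mem[400] = 218
  MOV R4, 0  → R4 = 0
  LOAD R0, [400]  → R0 = mem[400] = 218
Final: R0 = 218

218


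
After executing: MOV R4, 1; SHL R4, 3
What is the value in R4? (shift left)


Register state trace:
  MOV R4, 1  → R4 = 1
  SHL R4, 3  → R4 = 1 << 3 = 1 * 2^3 = 8
Final: R4 = 8

8


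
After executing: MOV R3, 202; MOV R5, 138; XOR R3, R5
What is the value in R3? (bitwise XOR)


Register state trace:
  MOV R3, 202  → R3 = 202 (0b11001010)
  MOV R5, 138  → R5 = 138 (0b10001010)
  XOR R3, R5  → R3 = 202 XOR 138 = 64 (0b01000000)
Final: R3 = 64

64


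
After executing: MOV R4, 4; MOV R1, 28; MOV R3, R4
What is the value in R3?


Register state trace:
  MOV R4, 4  → R4 = 4
  MOV R1, 28  → R1 = 28
  MOV R3, R4  → R3 = 4
Final: R3 = 4

4


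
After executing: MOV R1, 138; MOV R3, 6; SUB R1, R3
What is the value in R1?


Register state trace:
  MOV R1, 138  → R1 = 138
  MOV R3, 6  → R3 = 6
  SUB R1, R3  → R1 = 138 - 6 = 132
Final: R1 = 132

132
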